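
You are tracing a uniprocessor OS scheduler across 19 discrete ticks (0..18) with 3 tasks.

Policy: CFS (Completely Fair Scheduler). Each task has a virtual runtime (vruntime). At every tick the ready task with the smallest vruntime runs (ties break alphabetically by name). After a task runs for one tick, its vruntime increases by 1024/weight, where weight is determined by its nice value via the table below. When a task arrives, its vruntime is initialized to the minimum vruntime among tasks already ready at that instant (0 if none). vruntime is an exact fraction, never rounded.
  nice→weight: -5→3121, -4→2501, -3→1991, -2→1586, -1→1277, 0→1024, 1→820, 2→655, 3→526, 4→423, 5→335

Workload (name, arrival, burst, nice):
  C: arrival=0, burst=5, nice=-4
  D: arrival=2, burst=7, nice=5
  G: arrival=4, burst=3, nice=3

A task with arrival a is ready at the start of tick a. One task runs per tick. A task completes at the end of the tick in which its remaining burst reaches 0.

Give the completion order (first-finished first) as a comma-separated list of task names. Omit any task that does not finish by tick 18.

t=0: vr[C=0] → run C
t=1: vr[C=1024/2501] → run C
t=2: vr[C=2048/2501 D=2048/2501] → run C
t=3: vr[C=3072/2501 D=2048/2501] → run D
t=4: vr[C=3072/2501 D=3247104/837835 G=3072/2501] → run C
t=5: vr[C=4096/2501 D=3247104/837835 G=3072/2501] → run G
t=6: vr[C=4096/2501 D=3247104/837835 G=2088448/657763] → run C
t=7: vr[D=3247104/837835 G=2088448/657763] → run G
t=8: vr[D=3247104/837835 G=3368960/657763] → run D
t=9: vr[D=5808128/837835 G=3368960/657763] → run G
t=10: vr[D=5808128/837835] → run D
t=11: vr[D=8369152/837835] → run D
t=12: vr[D=10930176/837835] → run D
t=13: vr[D=2698240/167567] → run D
t=14: vr[D=16052224/837835] → run D
t=15: (idle)
t=16: (idle)
t=17: (idle)
t=18: (idle)

completion order = C, G, D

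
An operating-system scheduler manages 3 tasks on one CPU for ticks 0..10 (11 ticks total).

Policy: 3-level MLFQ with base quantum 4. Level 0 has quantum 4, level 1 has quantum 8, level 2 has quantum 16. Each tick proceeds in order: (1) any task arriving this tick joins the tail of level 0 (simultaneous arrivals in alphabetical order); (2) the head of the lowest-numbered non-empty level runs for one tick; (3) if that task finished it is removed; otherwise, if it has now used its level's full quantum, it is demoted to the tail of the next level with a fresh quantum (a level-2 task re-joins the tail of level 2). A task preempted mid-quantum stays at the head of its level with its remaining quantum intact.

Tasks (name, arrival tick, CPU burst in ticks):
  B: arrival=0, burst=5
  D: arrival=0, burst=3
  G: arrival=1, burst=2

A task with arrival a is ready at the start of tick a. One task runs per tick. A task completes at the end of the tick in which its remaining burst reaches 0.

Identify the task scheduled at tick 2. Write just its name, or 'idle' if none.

running at tick 2 = B

t=0: L0/L1/L2 = BD/-/- → run B
t=1: L0/L1/L2 = BDG/-/- → run B
t=2: L0/L1/L2 = BDG/-/- → run B
t=3: L0/L1/L2 = BDG/-/- → run B
t=4: L0/L1/L2 = DG/B/- → run D
t=5: L0/L1/L2 = DG/B/- → run D
t=6: L0/L1/L2 = DG/B/- → run D
t=7: L0/L1/L2 = G/B/- → run G
t=8: L0/L1/L2 = G/B/- → run G
t=9: L0/L1/L2 = -/B/- → run B
t=10: (idle)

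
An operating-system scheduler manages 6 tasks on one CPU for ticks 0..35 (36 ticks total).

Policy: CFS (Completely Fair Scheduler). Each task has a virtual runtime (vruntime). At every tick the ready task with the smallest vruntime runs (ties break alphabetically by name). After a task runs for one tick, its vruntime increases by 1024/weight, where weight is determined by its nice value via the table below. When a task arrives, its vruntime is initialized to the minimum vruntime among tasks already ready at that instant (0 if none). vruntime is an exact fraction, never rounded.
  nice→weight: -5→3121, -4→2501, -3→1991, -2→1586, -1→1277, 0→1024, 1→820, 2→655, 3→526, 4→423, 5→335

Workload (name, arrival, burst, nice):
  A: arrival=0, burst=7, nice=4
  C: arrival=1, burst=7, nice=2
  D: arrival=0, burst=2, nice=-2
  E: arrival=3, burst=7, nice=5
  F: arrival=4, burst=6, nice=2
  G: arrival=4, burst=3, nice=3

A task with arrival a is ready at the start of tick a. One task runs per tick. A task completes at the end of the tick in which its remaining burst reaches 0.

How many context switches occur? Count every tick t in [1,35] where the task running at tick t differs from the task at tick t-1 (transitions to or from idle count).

t=0: vr[A=0 D=0] → run A
t=1: vr[A=1024/423 C=0 D=0] → run C
t=2: vr[A=1024/423 C=1024/655 D=0] → run D
t=3: vr[A=1024/423 C=1024/655 D=512/793 E=512/793] → run D
t=4: vr[A=1024/423 C=1024/655 E=512/793 F=512/793 G=512/793] → run E
t=5: vr[A=1024/423 C=1024/655 E=983552/265655 F=512/793 G=512/793] → run F
t=6: vr[A=1024/423 C=1024/655 E=983552/265655 F=1147392/519415 G=512/793] → run G
t=7: vr[A=1024/423 C=1024/655 E=983552/265655 F=1147392/519415 G=540672/208559] → run C
t=8: vr[A=1024/423 C=2048/655 E=983552/265655 F=1147392/519415 G=540672/208559] → run F
t=9: vr[A=1024/423 C=2048/655 E=983552/265655 F=1959424/519415 G=540672/208559] → run A
t=10: vr[A=2048/423 C=2048/655 E=983552/265655 F=1959424/519415 G=540672/208559] → run G
t=11: vr[A=2048/423 C=2048/655 E=983552/265655 F=1959424/519415 G=946688/208559] → run C
t=12: vr[A=2048/423 C=3072/655 E=983552/265655 F=1959424/519415 G=946688/208559] → run E
t=13: vr[A=2048/423 C=3072/655 E=1795584/265655 F=1959424/519415 G=946688/208559] → run F
t=14: vr[A=2048/423 C=3072/655 E=1795584/265655 F=2771456/519415 G=946688/208559] → run G
t=15: vr[A=2048/423 C=3072/655 E=1795584/265655 F=2771456/519415] → run C
t=16: vr[A=2048/423 C=4096/655 E=1795584/265655 F=2771456/519415] → run A
t=17: vr[A=1024/141 C=4096/655 E=1795584/265655 F=2771456/519415] → run F
t=18: vr[A=1024/141 C=4096/655 E=1795584/265655 F=3583488/519415] → run C
t=19: vr[A=1024/141 C=1024/131 E=1795584/265655 F=3583488/519415] → run E
t=20: vr[A=1024/141 C=1024/131 E=2607616/265655 F=3583488/519415] → run F
t=21: vr[A=1024/141 C=1024/131 E=2607616/265655 F=879104/103883] → run A
t=22: vr[A=4096/423 C=1024/131 E=2607616/265655 F=879104/103883] → run C
t=23: vr[A=4096/423 C=6144/655 E=2607616/265655 F=879104/103883] → run F
t=24: vr[A=4096/423 C=6144/655 E=2607616/265655] → run C
t=25: vr[A=4096/423 E=2607616/265655] → run A
t=26: vr[A=5120/423 E=2607616/265655] → run E
t=27: vr[A=5120/423 E=3419648/265655] → run A
t=28: vr[A=2048/141 E=3419648/265655] → run E
t=29: vr[A=2048/141 E=846336/53131] → run A
t=30: vr[E=846336/53131] → run E
t=31: vr[E=5043712/265655] → run E
t=32: (idle)
t=33: (idle)
t=34: (idle)
t=35: (idle)

context switches = 30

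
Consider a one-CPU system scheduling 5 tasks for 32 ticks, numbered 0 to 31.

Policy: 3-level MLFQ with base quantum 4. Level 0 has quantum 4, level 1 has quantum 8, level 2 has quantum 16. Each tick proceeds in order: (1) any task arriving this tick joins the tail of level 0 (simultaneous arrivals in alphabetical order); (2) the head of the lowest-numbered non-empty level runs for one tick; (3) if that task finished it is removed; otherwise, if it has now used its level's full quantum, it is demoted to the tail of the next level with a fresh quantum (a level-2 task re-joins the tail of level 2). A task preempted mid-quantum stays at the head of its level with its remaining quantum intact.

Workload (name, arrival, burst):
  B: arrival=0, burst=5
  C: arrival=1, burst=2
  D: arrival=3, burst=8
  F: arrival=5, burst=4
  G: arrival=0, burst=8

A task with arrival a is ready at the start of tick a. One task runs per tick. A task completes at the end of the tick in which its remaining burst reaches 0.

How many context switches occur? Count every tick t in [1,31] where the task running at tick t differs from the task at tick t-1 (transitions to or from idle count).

t=0: L0/L1/L2 = BG/-/- → run B
t=1: L0/L1/L2 = BGC/-/- → run B
t=2: L0/L1/L2 = BGC/-/- → run B
t=3: L0/L1/L2 = BGCD/-/- → run B
t=4: L0/L1/L2 = GCD/B/- → run G
t=5: L0/L1/L2 = GCDF/B/- → run G
t=6: L0/L1/L2 = GCDF/B/- → run G
t=7: L0/L1/L2 = GCDF/B/- → run G
t=8: L0/L1/L2 = CDF/BG/- → run C
t=9: L0/L1/L2 = CDF/BG/- → run C
t=10: L0/L1/L2 = DF/BG/- → run D
t=11: L0/L1/L2 = DF/BG/- → run D
t=12: L0/L1/L2 = DF/BG/- → run D
t=13: L0/L1/L2 = DF/BG/- → run D
t=14: L0/L1/L2 = F/BGD/- → run F
t=15: L0/L1/L2 = F/BGD/- → run F
t=16: L0/L1/L2 = F/BGD/- → run F
t=17: L0/L1/L2 = F/BGD/- → run F
t=18: L0/L1/L2 = -/BGD/- → run B
t=19: L0/L1/L2 = -/GD/- → run G
t=20: L0/L1/L2 = -/GD/- → run G
t=21: L0/L1/L2 = -/GD/- → run G
t=22: L0/L1/L2 = -/GD/- → run G
t=23: L0/L1/L2 = -/D/- → run D
t=24: L0/L1/L2 = -/D/- → run D
t=25: L0/L1/L2 = -/D/- → run D
t=26: L0/L1/L2 = -/D/- → run D
t=27: (idle)
t=28: (idle)
t=29: (idle)
t=30: (idle)
t=31: (idle)

context switches = 8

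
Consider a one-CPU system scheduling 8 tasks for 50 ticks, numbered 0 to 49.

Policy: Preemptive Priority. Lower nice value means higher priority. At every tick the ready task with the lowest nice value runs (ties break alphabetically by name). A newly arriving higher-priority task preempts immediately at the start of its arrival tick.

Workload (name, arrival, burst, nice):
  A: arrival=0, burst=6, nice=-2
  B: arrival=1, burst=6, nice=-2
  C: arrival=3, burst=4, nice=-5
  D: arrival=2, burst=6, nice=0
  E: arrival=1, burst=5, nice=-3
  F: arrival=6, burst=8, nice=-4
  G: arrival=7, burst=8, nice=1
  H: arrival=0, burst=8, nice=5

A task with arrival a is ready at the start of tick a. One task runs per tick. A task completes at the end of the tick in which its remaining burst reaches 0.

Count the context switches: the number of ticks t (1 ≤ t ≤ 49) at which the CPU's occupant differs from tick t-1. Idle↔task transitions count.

context switches = 9

t=0: ready={A,H} → run A
t=1: ready={A,B,E,H} → run E
t=2: ready={A,B,D,E,H} → run E
t=3: ready={A,B,C,D,E,H} → run C
t=4: ready={A,B,C,D,E,H} → run C
t=5: ready={A,B,C,D,E,H} → run C
t=6: ready={A,B,C,D,E,F,H} → run C
t=7: ready={A,B,D,E,F,G,H} → run F
t=8: ready={A,B,D,E,F,G,H} → run F
t=9: ready={A,B,D,E,F,G,H} → run F
t=10: ready={A,B,D,E,F,G,H} → run F
t=11: ready={A,B,D,E,F,G,H} → run F
t=12: ready={A,B,D,E,F,G,H} → run F
t=13: ready={A,B,D,E,F,G,H} → run F
t=14: ready={A,B,D,E,F,G,H} → run F
t=15: ready={A,B,D,E,G,H} → run E
t=16: ready={A,B,D,E,G,H} → run E
t=17: ready={A,B,D,E,G,H} → run E
t=18: ready={A,B,D,G,H} → run A
t=19: ready={A,B,D,G,H} → run A
t=20: ready={A,B,D,G,H} → run A
t=21: ready={A,B,D,G,H} → run A
t=22: ready={A,B,D,G,H} → run A
t=23: ready={B,D,G,H} → run B
t=24: ready={B,D,G,H} → run B
t=25: ready={B,D,G,H} → run B
t=26: ready={B,D,G,H} → run B
t=27: ready={B,D,G,H} → run B
t=28: ready={B,D,G,H} → run B
t=29: ready={D,G,H} → run D
t=30: ready={D,G,H} → run D
t=31: ready={D,G,H} → run D
t=32: ready={D,G,H} → run D
t=33: ready={D,G,H} → run D
t=34: ready={D,G,H} → run D
t=35: ready={G,H} → run G
t=36: ready={G,H} → run G
t=37: ready={G,H} → run G
t=38: ready={G,H} → run G
t=39: ready={G,H} → run G
t=40: ready={G,H} → run G
t=41: ready={G,H} → run G
t=42: ready={G,H} → run G
t=43: ready={H} → run H
t=44: ready={H} → run H
t=45: ready={H} → run H
t=46: ready={H} → run H
t=47: ready={H} → run H
t=48: ready={H} → run H
t=49: ready={H} → run H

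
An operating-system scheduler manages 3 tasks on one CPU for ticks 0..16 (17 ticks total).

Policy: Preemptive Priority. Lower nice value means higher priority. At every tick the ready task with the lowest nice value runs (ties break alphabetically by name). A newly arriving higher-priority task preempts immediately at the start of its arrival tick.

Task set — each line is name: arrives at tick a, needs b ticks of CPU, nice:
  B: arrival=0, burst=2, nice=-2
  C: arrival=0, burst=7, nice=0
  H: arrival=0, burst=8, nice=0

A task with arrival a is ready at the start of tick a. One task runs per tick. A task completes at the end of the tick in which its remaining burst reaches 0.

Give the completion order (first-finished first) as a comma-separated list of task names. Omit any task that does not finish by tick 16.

completion order = B, C, H

t=0: ready={B,C,H} → run B
t=1: ready={B,C,H} → run B
t=2: ready={C,H} → run C
t=3: ready={C,H} → run C
t=4: ready={C,H} → run C
t=5: ready={C,H} → run C
t=6: ready={C,H} → run C
t=7: ready={C,H} → run C
t=8: ready={C,H} → run C
t=9: ready={H} → run H
t=10: ready={H} → run H
t=11: ready={H} → run H
t=12: ready={H} → run H
t=13: ready={H} → run H
t=14: ready={H} → run H
t=15: ready={H} → run H
t=16: ready={H} → run H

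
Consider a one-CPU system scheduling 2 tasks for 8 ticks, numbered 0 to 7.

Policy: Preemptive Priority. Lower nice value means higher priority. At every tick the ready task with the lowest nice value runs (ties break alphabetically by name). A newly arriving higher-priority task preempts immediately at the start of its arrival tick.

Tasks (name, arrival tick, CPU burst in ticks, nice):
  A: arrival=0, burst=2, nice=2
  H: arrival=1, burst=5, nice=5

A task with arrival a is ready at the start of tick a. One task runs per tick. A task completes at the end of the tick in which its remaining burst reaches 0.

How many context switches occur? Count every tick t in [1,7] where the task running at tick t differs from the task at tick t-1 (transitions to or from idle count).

context switches = 2

t=0: ready={A} → run A
t=1: ready={A,H} → run A
t=2: ready={H} → run H
t=3: ready={H} → run H
t=4: ready={H} → run H
t=5: ready={H} → run H
t=6: ready={H} → run H
t=7: (idle)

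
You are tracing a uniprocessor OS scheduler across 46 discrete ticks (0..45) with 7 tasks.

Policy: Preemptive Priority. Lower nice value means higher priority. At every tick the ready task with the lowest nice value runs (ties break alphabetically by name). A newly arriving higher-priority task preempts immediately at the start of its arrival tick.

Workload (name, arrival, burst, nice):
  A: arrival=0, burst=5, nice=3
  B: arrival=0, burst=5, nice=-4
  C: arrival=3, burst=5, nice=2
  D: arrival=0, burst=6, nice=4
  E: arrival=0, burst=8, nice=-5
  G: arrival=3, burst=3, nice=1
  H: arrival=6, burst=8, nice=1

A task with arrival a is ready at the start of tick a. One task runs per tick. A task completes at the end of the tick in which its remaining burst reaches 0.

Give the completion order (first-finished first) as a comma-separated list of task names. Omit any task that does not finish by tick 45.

t=0: ready={A,B,D,E} → run E
t=1: ready={A,B,D,E} → run E
t=2: ready={A,B,D,E} → run E
t=3: ready={A,B,C,D,E,G} → run E
t=4: ready={A,B,C,D,E,G} → run E
t=5: ready={A,B,C,D,E,G} → run E
t=6: ready={A,B,C,D,E,G,H} → run E
t=7: ready={A,B,C,D,E,G,H} → run E
t=8: ready={A,B,C,D,G,H} → run B
t=9: ready={A,B,C,D,G,H} → run B
t=10: ready={A,B,C,D,G,H} → run B
t=11: ready={A,B,C,D,G,H} → run B
t=12: ready={A,B,C,D,G,H} → run B
t=13: ready={A,C,D,G,H} → run G
t=14: ready={A,C,D,G,H} → run G
t=15: ready={A,C,D,G,H} → run G
t=16: ready={A,C,D,H} → run H
t=17: ready={A,C,D,H} → run H
t=18: ready={A,C,D,H} → run H
t=19: ready={A,C,D,H} → run H
t=20: ready={A,C,D,H} → run H
t=21: ready={A,C,D,H} → run H
t=22: ready={A,C,D,H} → run H
t=23: ready={A,C,D,H} → run H
t=24: ready={A,C,D} → run C
t=25: ready={A,C,D} → run C
t=26: ready={A,C,D} → run C
t=27: ready={A,C,D} → run C
t=28: ready={A,C,D} → run C
t=29: ready={A,D} → run A
t=30: ready={A,D} → run A
t=31: ready={A,D} → run A
t=32: ready={A,D} → run A
t=33: ready={A,D} → run A
t=34: ready={D} → run D
t=35: ready={D} → run D
t=36: ready={D} → run D
t=37: ready={D} → run D
t=38: ready={D} → run D
t=39: ready={D} → run D
t=40: (idle)
t=41: (idle)
t=42: (idle)
t=43: (idle)
t=44: (idle)
t=45: (idle)

completion order = E, B, G, H, C, A, D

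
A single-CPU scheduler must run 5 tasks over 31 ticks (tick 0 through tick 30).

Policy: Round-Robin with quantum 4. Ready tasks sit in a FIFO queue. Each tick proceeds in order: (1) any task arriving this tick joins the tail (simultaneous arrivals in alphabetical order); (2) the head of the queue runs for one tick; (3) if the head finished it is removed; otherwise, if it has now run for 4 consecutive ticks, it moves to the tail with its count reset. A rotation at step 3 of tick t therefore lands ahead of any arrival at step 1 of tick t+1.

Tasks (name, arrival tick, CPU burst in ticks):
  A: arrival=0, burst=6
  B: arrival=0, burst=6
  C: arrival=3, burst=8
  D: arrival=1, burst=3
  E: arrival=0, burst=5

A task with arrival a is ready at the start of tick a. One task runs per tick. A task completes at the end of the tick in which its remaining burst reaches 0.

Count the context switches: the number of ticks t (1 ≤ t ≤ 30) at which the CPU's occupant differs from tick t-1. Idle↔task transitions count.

t=0: queue=[A,B,E] q_used=0 → run A
t=1: queue=[A,B,E,D] q_used=1 → run A
t=2: queue=[A,B,E,D] q_used=2 → run A
t=3: queue=[A,B,E,D,C] q_used=3 → run A
t=4: queue=[B,E,D,C,A] q_used=0 → run B
t=5: queue=[B,E,D,C,A] q_used=1 → run B
t=6: queue=[B,E,D,C,A] q_used=2 → run B
t=7: queue=[B,E,D,C,A] q_used=3 → run B
t=8: queue=[E,D,C,A,B] q_used=0 → run E
t=9: queue=[E,D,C,A,B] q_used=1 → run E
t=10: queue=[E,D,C,A,B] q_used=2 → run E
t=11: queue=[E,D,C,A,B] q_used=3 → run E
t=12: queue=[D,C,A,B,E] q_used=0 → run D
t=13: queue=[D,C,A,B,E] q_used=1 → run D
t=14: queue=[D,C,A,B,E] q_used=2 → run D
t=15: queue=[C,A,B,E] q_used=0 → run C
t=16: queue=[C,A,B,E] q_used=1 → run C
t=17: queue=[C,A,B,E] q_used=2 → run C
t=18: queue=[C,A,B,E] q_used=3 → run C
t=19: queue=[A,B,E,C] q_used=0 → run A
t=20: queue=[A,B,E,C] q_used=1 → run A
t=21: queue=[B,E,C] q_used=0 → run B
t=22: queue=[B,E,C] q_used=1 → run B
t=23: queue=[E,C] q_used=0 → run E
t=24: queue=[C] q_used=0 → run C
t=25: queue=[C] q_used=1 → run C
t=26: queue=[C] q_used=2 → run C
t=27: queue=[C] q_used=3 → run C
t=28: (idle)
t=29: (idle)
t=30: (idle)

context switches = 9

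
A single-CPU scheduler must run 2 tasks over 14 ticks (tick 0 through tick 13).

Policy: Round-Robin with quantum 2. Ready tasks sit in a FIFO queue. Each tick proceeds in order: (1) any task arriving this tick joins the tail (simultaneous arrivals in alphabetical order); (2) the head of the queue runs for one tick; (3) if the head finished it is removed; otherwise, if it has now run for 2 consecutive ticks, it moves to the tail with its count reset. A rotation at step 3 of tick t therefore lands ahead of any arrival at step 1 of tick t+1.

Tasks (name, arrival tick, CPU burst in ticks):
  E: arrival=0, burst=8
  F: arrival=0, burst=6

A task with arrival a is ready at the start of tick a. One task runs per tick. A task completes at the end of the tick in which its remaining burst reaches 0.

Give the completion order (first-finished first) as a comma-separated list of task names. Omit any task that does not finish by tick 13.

completion order = F, E

t=0: queue=[E,F] q_used=0 → run E
t=1: queue=[E,F] q_used=1 → run E
t=2: queue=[F,E] q_used=0 → run F
t=3: queue=[F,E] q_used=1 → run F
t=4: queue=[E,F] q_used=0 → run E
t=5: queue=[E,F] q_used=1 → run E
t=6: queue=[F,E] q_used=0 → run F
t=7: queue=[F,E] q_used=1 → run F
t=8: queue=[E,F] q_used=0 → run E
t=9: queue=[E,F] q_used=1 → run E
t=10: queue=[F,E] q_used=0 → run F
t=11: queue=[F,E] q_used=1 → run F
t=12: queue=[E] q_used=0 → run E
t=13: queue=[E] q_used=1 → run E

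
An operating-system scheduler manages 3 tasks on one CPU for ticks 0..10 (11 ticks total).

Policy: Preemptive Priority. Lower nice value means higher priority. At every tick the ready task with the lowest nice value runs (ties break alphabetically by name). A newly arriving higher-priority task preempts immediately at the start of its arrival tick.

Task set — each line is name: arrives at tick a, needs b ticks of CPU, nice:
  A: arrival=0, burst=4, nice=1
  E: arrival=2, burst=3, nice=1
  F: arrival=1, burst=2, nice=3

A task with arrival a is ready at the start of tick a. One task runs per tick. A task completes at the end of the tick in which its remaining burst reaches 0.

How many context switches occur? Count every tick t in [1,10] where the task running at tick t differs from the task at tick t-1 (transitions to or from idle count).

context switches = 3

t=0: ready={A} → run A
t=1: ready={A,F} → run A
t=2: ready={A,E,F} → run A
t=3: ready={A,E,F} → run A
t=4: ready={E,F} → run E
t=5: ready={E,F} → run E
t=6: ready={E,F} → run E
t=7: ready={F} → run F
t=8: ready={F} → run F
t=9: (idle)
t=10: (idle)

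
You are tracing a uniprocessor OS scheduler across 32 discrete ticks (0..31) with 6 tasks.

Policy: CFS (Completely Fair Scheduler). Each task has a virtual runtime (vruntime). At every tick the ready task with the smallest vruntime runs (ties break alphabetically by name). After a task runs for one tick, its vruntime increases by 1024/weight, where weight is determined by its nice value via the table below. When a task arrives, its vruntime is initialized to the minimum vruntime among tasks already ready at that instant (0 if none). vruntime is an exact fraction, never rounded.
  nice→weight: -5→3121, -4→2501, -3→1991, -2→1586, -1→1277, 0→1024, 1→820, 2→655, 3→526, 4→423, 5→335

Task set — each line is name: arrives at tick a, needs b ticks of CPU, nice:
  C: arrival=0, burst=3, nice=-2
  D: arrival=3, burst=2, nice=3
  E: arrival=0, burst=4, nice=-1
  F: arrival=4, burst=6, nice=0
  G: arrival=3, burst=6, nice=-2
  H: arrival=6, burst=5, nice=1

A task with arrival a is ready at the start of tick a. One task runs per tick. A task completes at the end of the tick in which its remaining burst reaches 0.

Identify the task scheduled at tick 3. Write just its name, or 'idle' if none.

t=0: vr[C=0 E=0] → run C
t=1: vr[C=512/793 E=0] → run E
t=2: vr[C=512/793 E=1024/1277] → run C
t=3: vr[C=1024/793 D=1024/1277 E=1024/1277 G=1024/1277] → run D
t=4: vr[C=1024/793 D=923136/335851 E=1024/1277 F=1024/1277 G=1024/1277] → run E
t=5: vr[C=1024/793 D=923136/335851 E=2048/1277 F=1024/1277 G=1024/1277] → run F
t=6: vr[C=1024/793 D=923136/335851 E=2048/1277 F=2301/1277 G=1024/1277 H=1024/1277] → run G
t=7: vr[C=1024/793 D=923136/335851 E=2048/1277 F=2301/1277 G=1465856/1012661 H=1024/1277] → run H
t=8: vr[C=1024/793 D=923136/335851 E=2048/1277 F=2301/1277 G=1465856/1012661 H=536832/261785] → run C
t=9: vr[D=923136/335851 E=2048/1277 F=2301/1277 G=1465856/1012661 H=536832/261785] → run G
t=10: vr[D=923136/335851 E=2048/1277 F=2301/1277 G=2119680/1012661 H=536832/261785] → run E
t=11: vr[D=923136/335851 E=3072/1277 F=2301/1277 G=2119680/1012661 H=536832/261785] → run F
t=12: vr[D=923136/335851 E=3072/1277 F=3578/1277 G=2119680/1012661 H=536832/261785] → run H
t=13: vr[D=923136/335851 E=3072/1277 F=3578/1277 G=2119680/1012661 H=863744/261785] → run G
t=14: vr[D=923136/335851 E=3072/1277 F=3578/1277 G=2773504/1012661 H=863744/261785] → run E
t=15: vr[D=923136/335851 F=3578/1277 G=2773504/1012661 H=863744/261785] → run G
t=16: vr[D=923136/335851 F=3578/1277 G=3427328/1012661 H=863744/261785] → run D
t=17: vr[F=3578/1277 G=3427328/1012661 H=863744/261785] → run F
t=18: vr[F=4855/1277 G=3427328/1012661 H=863744/261785] → run H
t=19: vr[F=4855/1277 G=3427328/1012661 H=1190656/261785] → run G
t=20: vr[F=4855/1277 G=4081152/1012661 H=1190656/261785] → run F
t=21: vr[F=6132/1277 G=4081152/1012661 H=1190656/261785] → run G
t=22: vr[F=6132/1277 H=1190656/261785] → run H
t=23: vr[F=6132/1277 H=1517568/261785] → run F
t=24: vr[F=7409/1277 H=1517568/261785] → run H
t=25: vr[F=7409/1277] → run F
t=26: (idle)
t=27: (idle)
t=28: (idle)
t=29: (idle)
t=30: (idle)
t=31: (idle)

running at tick 3 = D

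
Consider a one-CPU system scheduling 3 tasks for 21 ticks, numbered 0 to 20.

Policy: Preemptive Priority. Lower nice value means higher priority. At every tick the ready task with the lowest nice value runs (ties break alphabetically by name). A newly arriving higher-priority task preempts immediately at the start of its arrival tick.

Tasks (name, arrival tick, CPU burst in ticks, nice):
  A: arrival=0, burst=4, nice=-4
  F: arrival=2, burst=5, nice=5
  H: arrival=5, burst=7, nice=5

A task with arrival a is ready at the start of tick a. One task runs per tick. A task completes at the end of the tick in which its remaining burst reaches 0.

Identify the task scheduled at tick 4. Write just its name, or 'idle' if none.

running at tick 4 = F

t=0: ready={A} → run A
t=1: ready={A} → run A
t=2: ready={A,F} → run A
t=3: ready={A,F} → run A
t=4: ready={F} → run F
t=5: ready={F,H} → run F
t=6: ready={F,H} → run F
t=7: ready={F,H} → run F
t=8: ready={F,H} → run F
t=9: ready={H} → run H
t=10: ready={H} → run H
t=11: ready={H} → run H
t=12: ready={H} → run H
t=13: ready={H} → run H
t=14: ready={H} → run H
t=15: ready={H} → run H
t=16: (idle)
t=17: (idle)
t=18: (idle)
t=19: (idle)
t=20: (idle)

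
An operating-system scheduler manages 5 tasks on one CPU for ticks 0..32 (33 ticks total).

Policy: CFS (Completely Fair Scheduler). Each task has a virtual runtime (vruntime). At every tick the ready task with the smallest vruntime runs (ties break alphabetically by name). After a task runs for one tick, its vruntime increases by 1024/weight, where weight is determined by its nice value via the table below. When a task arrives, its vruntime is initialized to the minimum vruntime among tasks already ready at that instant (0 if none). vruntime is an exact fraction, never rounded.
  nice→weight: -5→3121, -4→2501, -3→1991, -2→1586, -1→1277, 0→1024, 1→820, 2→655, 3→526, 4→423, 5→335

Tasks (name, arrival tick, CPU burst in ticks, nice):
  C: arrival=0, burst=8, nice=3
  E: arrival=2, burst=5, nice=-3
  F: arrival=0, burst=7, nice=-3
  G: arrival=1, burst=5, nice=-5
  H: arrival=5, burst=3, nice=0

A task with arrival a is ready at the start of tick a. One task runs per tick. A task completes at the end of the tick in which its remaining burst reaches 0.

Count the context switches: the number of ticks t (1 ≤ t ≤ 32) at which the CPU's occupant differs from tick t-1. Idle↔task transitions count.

t=0: vr[C=0 F=0] → run C
t=1: vr[C=512/263 F=0 G=0] → run F
t=2: vr[C=512/263 E=0 F=1024/1991 G=0] → run E
t=3: vr[C=512/263 E=1024/1991 F=1024/1991 G=0] → run G
t=4: vr[C=512/263 E=1024/1991 F=1024/1991 G=1024/3121] → run G
t=5: vr[C=512/263 E=1024/1991 F=1024/1991 G=2048/3121 H=1024/1991] → run E
t=6: vr[C=512/263 E=2048/1991 F=1024/1991 G=2048/3121 H=1024/1991] → run F
t=7: vr[C=512/263 E=2048/1991 F=2048/1991 G=2048/3121 H=1024/1991] → run H
t=8: vr[C=512/263 E=2048/1991 F=2048/1991 G=2048/3121 H=3015/1991] → run G
t=9: vr[C=512/263 E=2048/1991 F=2048/1991 G=3072/3121 H=3015/1991] → run G
t=10: vr[C=512/263 E=2048/1991 F=2048/1991 G=4096/3121 H=3015/1991] → run E
t=11: vr[C=512/263 E=3072/1991 F=2048/1991 G=4096/3121 H=3015/1991] → run F
t=12: vr[C=512/263 E=3072/1991 F=3072/1991 G=4096/3121 H=3015/1991] → run G
t=13: vr[C=512/263 E=3072/1991 F=3072/1991 H=3015/1991] → run H
t=14: vr[C=512/263 E=3072/1991 F=3072/1991 H=5006/1991] → run E
t=15: vr[C=512/263 E=4096/1991 F=3072/1991 H=5006/1991] → run F
t=16: vr[C=512/263 E=4096/1991 F=4096/1991 H=5006/1991] → run C
t=17: vr[C=1024/263 E=4096/1991 F=4096/1991 H=5006/1991] → run E
t=18: vr[C=1024/263 F=4096/1991 H=5006/1991] → run F
t=19: vr[C=1024/263 F=5120/1991 H=5006/1991] → run H
t=20: vr[C=1024/263 F=5120/1991] → run F
t=21: vr[C=1024/263 F=6144/1991] → run F
t=22: vr[C=1024/263] → run C
t=23: vr[C=1536/263] → run C
t=24: vr[C=2048/263] → run C
t=25: vr[C=2560/263] → run C
t=26: vr[C=3072/263] → run C
t=27: vr[C=3584/263] → run C
t=28: (idle)
t=29: (idle)
t=30: (idle)
t=31: (idle)
t=32: (idle)

context switches = 20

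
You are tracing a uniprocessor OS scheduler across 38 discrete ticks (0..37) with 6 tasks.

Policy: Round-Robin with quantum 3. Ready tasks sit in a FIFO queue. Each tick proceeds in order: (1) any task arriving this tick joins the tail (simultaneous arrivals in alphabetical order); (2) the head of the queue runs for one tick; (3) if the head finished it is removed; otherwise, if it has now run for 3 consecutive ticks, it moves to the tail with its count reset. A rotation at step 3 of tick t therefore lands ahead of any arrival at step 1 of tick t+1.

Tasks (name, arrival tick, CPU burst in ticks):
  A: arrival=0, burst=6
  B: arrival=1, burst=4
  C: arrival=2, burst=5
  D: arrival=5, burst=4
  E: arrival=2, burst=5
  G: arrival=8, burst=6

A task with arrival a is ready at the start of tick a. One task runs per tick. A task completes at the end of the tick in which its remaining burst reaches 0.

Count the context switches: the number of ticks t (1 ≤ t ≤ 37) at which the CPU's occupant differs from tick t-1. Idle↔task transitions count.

context switches = 12

t=0: queue=[A] q_used=0 → run A
t=1: queue=[A,B] q_used=1 → run A
t=2: queue=[A,B,C,E] q_used=2 → run A
t=3: queue=[B,C,E,A] q_used=0 → run B
t=4: queue=[B,C,E,A] q_used=1 → run B
t=5: queue=[B,C,E,A,D] q_used=2 → run B
t=6: queue=[C,E,A,D,B] q_used=0 → run C
t=7: queue=[C,E,A,D,B] q_used=1 → run C
t=8: queue=[C,E,A,D,B,G] q_used=2 → run C
t=9: queue=[E,A,D,B,G,C] q_used=0 → run E
t=10: queue=[E,A,D,B,G,C] q_used=1 → run E
t=11: queue=[E,A,D,B,G,C] q_used=2 → run E
t=12: queue=[A,D,B,G,C,E] q_used=0 → run A
t=13: queue=[A,D,B,G,C,E] q_used=1 → run A
t=14: queue=[A,D,B,G,C,E] q_used=2 → run A
t=15: queue=[D,B,G,C,E] q_used=0 → run D
t=16: queue=[D,B,G,C,E] q_used=1 → run D
t=17: queue=[D,B,G,C,E] q_used=2 → run D
t=18: queue=[B,G,C,E,D] q_used=0 → run B
t=19: queue=[G,C,E,D] q_used=0 → run G
t=20: queue=[G,C,E,D] q_used=1 → run G
t=21: queue=[G,C,E,D] q_used=2 → run G
t=22: queue=[C,E,D,G] q_used=0 → run C
t=23: queue=[C,E,D,G] q_used=1 → run C
t=24: queue=[E,D,G] q_used=0 → run E
t=25: queue=[E,D,G] q_used=1 → run E
t=26: queue=[D,G] q_used=0 → run D
t=27: queue=[G] q_used=0 → run G
t=28: queue=[G] q_used=1 → run G
t=29: queue=[G] q_used=2 → run G
t=30: (idle)
t=31: (idle)
t=32: (idle)
t=33: (idle)
t=34: (idle)
t=35: (idle)
t=36: (idle)
t=37: (idle)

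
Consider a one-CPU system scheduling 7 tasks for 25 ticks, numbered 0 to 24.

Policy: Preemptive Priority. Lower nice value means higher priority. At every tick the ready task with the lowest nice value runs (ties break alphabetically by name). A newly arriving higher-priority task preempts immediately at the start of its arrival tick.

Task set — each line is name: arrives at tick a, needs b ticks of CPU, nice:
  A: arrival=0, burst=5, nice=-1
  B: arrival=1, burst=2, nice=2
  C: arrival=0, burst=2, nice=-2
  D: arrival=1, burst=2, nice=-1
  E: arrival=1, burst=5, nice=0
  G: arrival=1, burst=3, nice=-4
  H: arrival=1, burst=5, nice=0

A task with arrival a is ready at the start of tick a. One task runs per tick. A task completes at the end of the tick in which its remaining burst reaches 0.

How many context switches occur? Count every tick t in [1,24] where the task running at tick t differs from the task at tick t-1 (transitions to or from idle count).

t=0: ready={A,C} → run C
t=1: ready={A,B,C,D,E,G,H} → run G
t=2: ready={A,B,C,D,E,G,H} → run G
t=3: ready={A,B,C,D,E,G,H} → run G
t=4: ready={A,B,C,D,E,H} → run C
t=5: ready={A,B,D,E,H} → run A
t=6: ready={A,B,D,E,H} → run A
t=7: ready={A,B,D,E,H} → run A
t=8: ready={A,B,D,E,H} → run A
t=9: ready={A,B,D,E,H} → run A
t=10: ready={B,D,E,H} → run D
t=11: ready={B,D,E,H} → run D
t=12: ready={B,E,H} → run E
t=13: ready={B,E,H} → run E
t=14: ready={B,E,H} → run E
t=15: ready={B,E,H} → run E
t=16: ready={B,E,H} → run E
t=17: ready={B,H} → run H
t=18: ready={B,H} → run H
t=19: ready={B,H} → run H
t=20: ready={B,H} → run H
t=21: ready={B,H} → run H
t=22: ready={B} → run B
t=23: ready={B} → run B
t=24: (idle)

context switches = 8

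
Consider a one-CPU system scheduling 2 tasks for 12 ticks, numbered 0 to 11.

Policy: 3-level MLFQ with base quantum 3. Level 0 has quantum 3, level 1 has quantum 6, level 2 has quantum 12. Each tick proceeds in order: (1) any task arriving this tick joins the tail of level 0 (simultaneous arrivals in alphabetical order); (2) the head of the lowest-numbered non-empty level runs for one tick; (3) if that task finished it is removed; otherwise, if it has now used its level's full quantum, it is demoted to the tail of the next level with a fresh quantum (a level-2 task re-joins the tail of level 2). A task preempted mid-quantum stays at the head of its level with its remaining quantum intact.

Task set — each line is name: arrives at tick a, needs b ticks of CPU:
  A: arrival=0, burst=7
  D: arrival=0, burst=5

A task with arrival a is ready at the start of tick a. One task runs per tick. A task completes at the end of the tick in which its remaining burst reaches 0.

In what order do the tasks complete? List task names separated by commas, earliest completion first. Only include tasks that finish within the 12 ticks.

completion order = A, D

t=0: L0/L1/L2 = AD/-/- → run A
t=1: L0/L1/L2 = AD/-/- → run A
t=2: L0/L1/L2 = AD/-/- → run A
t=3: L0/L1/L2 = D/A/- → run D
t=4: L0/L1/L2 = D/A/- → run D
t=5: L0/L1/L2 = D/A/- → run D
t=6: L0/L1/L2 = -/AD/- → run A
t=7: L0/L1/L2 = -/AD/- → run A
t=8: L0/L1/L2 = -/AD/- → run A
t=9: L0/L1/L2 = -/AD/- → run A
t=10: L0/L1/L2 = -/D/- → run D
t=11: L0/L1/L2 = -/D/- → run D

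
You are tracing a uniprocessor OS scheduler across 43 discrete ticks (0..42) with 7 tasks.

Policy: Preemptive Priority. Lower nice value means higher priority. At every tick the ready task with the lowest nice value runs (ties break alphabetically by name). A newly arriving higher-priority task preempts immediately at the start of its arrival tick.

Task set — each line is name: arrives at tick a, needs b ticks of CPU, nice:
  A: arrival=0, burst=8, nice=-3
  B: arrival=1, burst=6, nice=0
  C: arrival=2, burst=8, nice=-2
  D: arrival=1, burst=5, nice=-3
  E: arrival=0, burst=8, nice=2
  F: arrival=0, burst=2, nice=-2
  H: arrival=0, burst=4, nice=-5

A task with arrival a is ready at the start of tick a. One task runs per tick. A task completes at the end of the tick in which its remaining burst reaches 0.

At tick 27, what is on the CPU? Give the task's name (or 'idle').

running at tick 27 = B

t=0: ready={A,E,F,H} → run H
t=1: ready={A,B,D,E,F,H} → run H
t=2: ready={A,B,C,D,E,F,H} → run H
t=3: ready={A,B,C,D,E,F,H} → run H
t=4: ready={A,B,C,D,E,F} → run A
t=5: ready={A,B,C,D,E,F} → run A
t=6: ready={A,B,C,D,E,F} → run A
t=7: ready={A,B,C,D,E,F} → run A
t=8: ready={A,B,C,D,E,F} → run A
t=9: ready={A,B,C,D,E,F} → run A
t=10: ready={A,B,C,D,E,F} → run A
t=11: ready={A,B,C,D,E,F} → run A
t=12: ready={B,C,D,E,F} → run D
t=13: ready={B,C,D,E,F} → run D
t=14: ready={B,C,D,E,F} → run D
t=15: ready={B,C,D,E,F} → run D
t=16: ready={B,C,D,E,F} → run D
t=17: ready={B,C,E,F} → run C
t=18: ready={B,C,E,F} → run C
t=19: ready={B,C,E,F} → run C
t=20: ready={B,C,E,F} → run C
t=21: ready={B,C,E,F} → run C
t=22: ready={B,C,E,F} → run C
t=23: ready={B,C,E,F} → run C
t=24: ready={B,C,E,F} → run C
t=25: ready={B,E,F} → run F
t=26: ready={B,E,F} → run F
t=27: ready={B,E} → run B
t=28: ready={B,E} → run B
t=29: ready={B,E} → run B
t=30: ready={B,E} → run B
t=31: ready={B,E} → run B
t=32: ready={B,E} → run B
t=33: ready={E} → run E
t=34: ready={E} → run E
t=35: ready={E} → run E
t=36: ready={E} → run E
t=37: ready={E} → run E
t=38: ready={E} → run E
t=39: ready={E} → run E
t=40: ready={E} → run E
t=41: (idle)
t=42: (idle)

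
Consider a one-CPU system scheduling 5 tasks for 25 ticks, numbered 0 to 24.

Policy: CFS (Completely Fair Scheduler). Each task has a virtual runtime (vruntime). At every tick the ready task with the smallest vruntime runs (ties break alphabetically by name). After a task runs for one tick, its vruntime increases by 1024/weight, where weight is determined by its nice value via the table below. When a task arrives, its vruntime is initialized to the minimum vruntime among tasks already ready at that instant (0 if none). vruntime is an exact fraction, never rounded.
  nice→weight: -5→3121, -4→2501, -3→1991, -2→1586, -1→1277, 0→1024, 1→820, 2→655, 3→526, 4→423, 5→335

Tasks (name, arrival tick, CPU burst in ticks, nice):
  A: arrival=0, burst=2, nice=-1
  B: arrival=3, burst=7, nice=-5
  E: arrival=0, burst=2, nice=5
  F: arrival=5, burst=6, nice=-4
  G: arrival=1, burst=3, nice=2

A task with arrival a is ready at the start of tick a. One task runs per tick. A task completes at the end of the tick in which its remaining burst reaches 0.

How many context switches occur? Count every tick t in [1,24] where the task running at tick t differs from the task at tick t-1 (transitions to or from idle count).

context switches = 19

t=0: vr[A=0 E=0] → run A
t=1: vr[A=1024/1277 E=0 G=0] → run E
t=2: vr[A=1024/1277 E=1024/335 G=0] → run G
t=3: vr[A=1024/1277 B=1024/1277 E=1024/335 G=1024/655] → run A
t=4: vr[B=1024/1277 E=1024/335 G=1024/655] → run B
t=5: vr[B=4503552/3985517 E=1024/335 F=4503552/3985517 G=1024/655] → run B
t=6: vr[B=5811200/3985517 E=1024/335 F=4503552/3985517 G=1024/655] → run F
t=7: vr[B=5811200/3985517 E=1024/335 F=15344552960/9967778017 G=1024/655] → run B
t=8: vr[B=7118848/3985517 E=1024/335 F=15344552960/9967778017 G=1024/655] → run F
t=9: vr[B=7118848/3985517 E=1024/335 F=19425722368/9967778017 G=1024/655] → run G
t=10: vr[B=7118848/3985517 E=1024/335 F=19425722368/9967778017 G=2048/655] → run B
t=11: vr[B=8426496/3985517 E=1024/335 F=19425722368/9967778017 G=2048/655] → run F
t=12: vr[B=8426496/3985517 E=1024/335 F=23506891776/9967778017 G=2048/655] → run B
t=13: vr[B=9734144/3985517 E=1024/335 F=23506891776/9967778017 G=2048/655] → run F
t=14: vr[B=9734144/3985517 E=1024/335 F=27588061184/9967778017 G=2048/655] → run B
t=15: vr[B=11041792/3985517 E=1024/335 F=27588061184/9967778017 G=2048/655] → run F
t=16: vr[B=11041792/3985517 E=1024/335 F=31669230592/9967778017 G=2048/655] → run B
t=17: vr[E=1024/335 F=31669230592/9967778017 G=2048/655] → run E
t=18: vr[F=31669230592/9967778017 G=2048/655] → run G
t=19: vr[F=31669230592/9967778017] → run F
t=20: (idle)
t=21: (idle)
t=22: (idle)
t=23: (idle)
t=24: (idle)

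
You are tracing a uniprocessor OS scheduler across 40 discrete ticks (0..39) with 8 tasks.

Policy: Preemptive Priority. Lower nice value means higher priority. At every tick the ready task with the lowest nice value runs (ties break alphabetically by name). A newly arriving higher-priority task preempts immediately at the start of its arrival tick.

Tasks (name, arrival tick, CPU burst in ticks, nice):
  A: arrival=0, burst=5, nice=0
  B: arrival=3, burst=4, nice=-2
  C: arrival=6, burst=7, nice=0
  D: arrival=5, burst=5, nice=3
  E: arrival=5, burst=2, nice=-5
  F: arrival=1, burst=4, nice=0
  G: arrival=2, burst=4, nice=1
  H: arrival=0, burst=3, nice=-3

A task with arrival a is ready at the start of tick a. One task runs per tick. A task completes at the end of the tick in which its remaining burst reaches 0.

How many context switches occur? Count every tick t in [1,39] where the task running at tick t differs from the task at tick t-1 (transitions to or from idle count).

t=0: ready={A,H} → run H
t=1: ready={A,F,H} → run H
t=2: ready={A,F,G,H} → run H
t=3: ready={A,B,F,G} → run B
t=4: ready={A,B,F,G} → run B
t=5: ready={A,B,D,E,F,G} → run E
t=6: ready={A,B,C,D,E,F,G} → run E
t=7: ready={A,B,C,D,F,G} → run B
t=8: ready={A,B,C,D,F,G} → run B
t=9: ready={A,C,D,F,G} → run A
t=10: ready={A,C,D,F,G} → run A
t=11: ready={A,C,D,F,G} → run A
t=12: ready={A,C,D,F,G} → run A
t=13: ready={A,C,D,F,G} → run A
t=14: ready={C,D,F,G} → run C
t=15: ready={C,D,F,G} → run C
t=16: ready={C,D,F,G} → run C
t=17: ready={C,D,F,G} → run C
t=18: ready={C,D,F,G} → run C
t=19: ready={C,D,F,G} → run C
t=20: ready={C,D,F,G} → run C
t=21: ready={D,F,G} → run F
t=22: ready={D,F,G} → run F
t=23: ready={D,F,G} → run F
t=24: ready={D,F,G} → run F
t=25: ready={D,G} → run G
t=26: ready={D,G} → run G
t=27: ready={D,G} → run G
t=28: ready={D,G} → run G
t=29: ready={D} → run D
t=30: ready={D} → run D
t=31: ready={D} → run D
t=32: ready={D} → run D
t=33: ready={D} → run D
t=34: (idle)
t=35: (idle)
t=36: (idle)
t=37: (idle)
t=38: (idle)
t=39: (idle)

context switches = 9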